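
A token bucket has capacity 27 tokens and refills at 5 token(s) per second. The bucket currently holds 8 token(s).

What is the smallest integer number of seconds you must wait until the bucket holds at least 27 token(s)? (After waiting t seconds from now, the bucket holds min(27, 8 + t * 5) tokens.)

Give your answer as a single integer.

Need 8 + t * 5 >= 27, so t >= 19/5.
Smallest integer t = ceil(19/5) = 4.

Answer: 4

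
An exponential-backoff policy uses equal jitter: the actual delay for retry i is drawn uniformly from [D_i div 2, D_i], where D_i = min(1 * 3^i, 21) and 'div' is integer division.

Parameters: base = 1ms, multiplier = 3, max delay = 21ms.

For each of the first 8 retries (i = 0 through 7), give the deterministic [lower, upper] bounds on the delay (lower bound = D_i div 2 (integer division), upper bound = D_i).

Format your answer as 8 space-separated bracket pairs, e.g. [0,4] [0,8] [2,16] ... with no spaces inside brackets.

Answer: [0,1] [1,3] [4,9] [10,21] [10,21] [10,21] [10,21] [10,21]

Derivation:
Computing bounds per retry:
  i=0: D_i=min(1*3^0,21)=1, bounds=[0,1]
  i=1: D_i=min(1*3^1,21)=3, bounds=[1,3]
  i=2: D_i=min(1*3^2,21)=9, bounds=[4,9]
  i=3: D_i=min(1*3^3,21)=21, bounds=[10,21]
  i=4: D_i=min(1*3^4,21)=21, bounds=[10,21]
  i=5: D_i=min(1*3^5,21)=21, bounds=[10,21]
  i=6: D_i=min(1*3^6,21)=21, bounds=[10,21]
  i=7: D_i=min(1*3^7,21)=21, bounds=[10,21]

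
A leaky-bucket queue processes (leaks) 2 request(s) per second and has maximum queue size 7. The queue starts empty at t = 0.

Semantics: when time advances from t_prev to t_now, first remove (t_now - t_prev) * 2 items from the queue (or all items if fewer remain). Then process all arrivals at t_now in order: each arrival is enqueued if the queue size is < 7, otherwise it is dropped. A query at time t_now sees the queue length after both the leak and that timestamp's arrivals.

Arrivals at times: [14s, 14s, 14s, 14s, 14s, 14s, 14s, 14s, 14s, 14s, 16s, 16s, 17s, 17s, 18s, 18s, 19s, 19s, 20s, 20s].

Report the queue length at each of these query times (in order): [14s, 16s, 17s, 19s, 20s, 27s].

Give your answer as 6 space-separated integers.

Answer: 7 5 5 5 5 0

Derivation:
Queue lengths at query times:
  query t=14s: backlog = 7
  query t=16s: backlog = 5
  query t=17s: backlog = 5
  query t=19s: backlog = 5
  query t=20s: backlog = 5
  query t=27s: backlog = 0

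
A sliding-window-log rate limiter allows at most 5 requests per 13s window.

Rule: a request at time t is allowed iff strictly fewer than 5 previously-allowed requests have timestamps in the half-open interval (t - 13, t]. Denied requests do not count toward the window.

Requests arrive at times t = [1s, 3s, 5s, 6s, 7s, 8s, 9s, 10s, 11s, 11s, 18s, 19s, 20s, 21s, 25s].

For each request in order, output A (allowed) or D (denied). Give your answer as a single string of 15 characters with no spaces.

Answer: AAAAADDDDDAAAAA

Derivation:
Tracking allowed requests in the window:
  req#1 t=1s: ALLOW
  req#2 t=3s: ALLOW
  req#3 t=5s: ALLOW
  req#4 t=6s: ALLOW
  req#5 t=7s: ALLOW
  req#6 t=8s: DENY
  req#7 t=9s: DENY
  req#8 t=10s: DENY
  req#9 t=11s: DENY
  req#10 t=11s: DENY
  req#11 t=18s: ALLOW
  req#12 t=19s: ALLOW
  req#13 t=20s: ALLOW
  req#14 t=21s: ALLOW
  req#15 t=25s: ALLOW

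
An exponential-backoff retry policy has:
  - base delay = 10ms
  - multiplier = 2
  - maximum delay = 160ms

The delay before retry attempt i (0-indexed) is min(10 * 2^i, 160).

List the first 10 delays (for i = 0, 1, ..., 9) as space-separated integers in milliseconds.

Answer: 10 20 40 80 160 160 160 160 160 160

Derivation:
Computing each delay:
  i=0: min(10*2^0, 160) = 10
  i=1: min(10*2^1, 160) = 20
  i=2: min(10*2^2, 160) = 40
  i=3: min(10*2^3, 160) = 80
  i=4: min(10*2^4, 160) = 160
  i=5: min(10*2^5, 160) = 160
  i=6: min(10*2^6, 160) = 160
  i=7: min(10*2^7, 160) = 160
  i=8: min(10*2^8, 160) = 160
  i=9: min(10*2^9, 160) = 160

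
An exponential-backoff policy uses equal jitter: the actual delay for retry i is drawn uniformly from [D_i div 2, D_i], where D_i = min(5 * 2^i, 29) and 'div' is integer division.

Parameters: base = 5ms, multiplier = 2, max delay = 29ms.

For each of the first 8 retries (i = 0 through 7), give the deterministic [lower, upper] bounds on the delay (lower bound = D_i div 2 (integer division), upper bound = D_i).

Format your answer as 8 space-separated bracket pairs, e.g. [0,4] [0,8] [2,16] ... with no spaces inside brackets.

Answer: [2,5] [5,10] [10,20] [14,29] [14,29] [14,29] [14,29] [14,29]

Derivation:
Computing bounds per retry:
  i=0: D_i=min(5*2^0,29)=5, bounds=[2,5]
  i=1: D_i=min(5*2^1,29)=10, bounds=[5,10]
  i=2: D_i=min(5*2^2,29)=20, bounds=[10,20]
  i=3: D_i=min(5*2^3,29)=29, bounds=[14,29]
  i=4: D_i=min(5*2^4,29)=29, bounds=[14,29]
  i=5: D_i=min(5*2^5,29)=29, bounds=[14,29]
  i=6: D_i=min(5*2^6,29)=29, bounds=[14,29]
  i=7: D_i=min(5*2^7,29)=29, bounds=[14,29]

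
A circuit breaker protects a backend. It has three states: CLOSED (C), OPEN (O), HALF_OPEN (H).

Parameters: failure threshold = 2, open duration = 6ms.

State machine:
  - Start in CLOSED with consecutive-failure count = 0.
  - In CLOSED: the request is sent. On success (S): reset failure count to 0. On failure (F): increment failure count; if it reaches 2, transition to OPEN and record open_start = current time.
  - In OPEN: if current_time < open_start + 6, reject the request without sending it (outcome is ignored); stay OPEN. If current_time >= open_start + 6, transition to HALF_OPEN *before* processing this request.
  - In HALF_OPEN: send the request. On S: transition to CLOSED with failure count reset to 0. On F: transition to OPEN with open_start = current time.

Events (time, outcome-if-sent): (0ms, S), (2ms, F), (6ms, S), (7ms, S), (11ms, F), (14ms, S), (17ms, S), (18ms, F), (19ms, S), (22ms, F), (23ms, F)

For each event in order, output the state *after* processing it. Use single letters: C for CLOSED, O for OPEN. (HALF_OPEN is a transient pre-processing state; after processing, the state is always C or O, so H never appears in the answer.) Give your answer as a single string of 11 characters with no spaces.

State after each event:
  event#1 t=0ms outcome=S: state=CLOSED
  event#2 t=2ms outcome=F: state=CLOSED
  event#3 t=6ms outcome=S: state=CLOSED
  event#4 t=7ms outcome=S: state=CLOSED
  event#5 t=11ms outcome=F: state=CLOSED
  event#6 t=14ms outcome=S: state=CLOSED
  event#7 t=17ms outcome=S: state=CLOSED
  event#8 t=18ms outcome=F: state=CLOSED
  event#9 t=19ms outcome=S: state=CLOSED
  event#10 t=22ms outcome=F: state=CLOSED
  event#11 t=23ms outcome=F: state=OPEN

Answer: CCCCCCCCCCO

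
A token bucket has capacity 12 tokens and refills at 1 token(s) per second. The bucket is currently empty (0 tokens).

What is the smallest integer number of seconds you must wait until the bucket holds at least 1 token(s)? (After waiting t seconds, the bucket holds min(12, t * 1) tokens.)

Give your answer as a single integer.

Answer: 1

Derivation:
Need t * 1 >= 1, so t >= 1/1.
Smallest integer t = ceil(1/1) = 1.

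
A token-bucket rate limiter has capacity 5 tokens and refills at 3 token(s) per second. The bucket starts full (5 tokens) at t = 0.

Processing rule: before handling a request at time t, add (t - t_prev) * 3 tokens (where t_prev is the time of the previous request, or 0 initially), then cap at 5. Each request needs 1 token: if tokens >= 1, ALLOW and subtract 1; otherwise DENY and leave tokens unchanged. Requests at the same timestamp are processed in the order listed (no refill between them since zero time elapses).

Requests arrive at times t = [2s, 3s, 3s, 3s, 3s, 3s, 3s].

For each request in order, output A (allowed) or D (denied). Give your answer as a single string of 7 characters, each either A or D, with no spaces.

Answer: AAAAAAD

Derivation:
Simulating step by step:
  req#1 t=2s: ALLOW
  req#2 t=3s: ALLOW
  req#3 t=3s: ALLOW
  req#4 t=3s: ALLOW
  req#5 t=3s: ALLOW
  req#6 t=3s: ALLOW
  req#7 t=3s: DENY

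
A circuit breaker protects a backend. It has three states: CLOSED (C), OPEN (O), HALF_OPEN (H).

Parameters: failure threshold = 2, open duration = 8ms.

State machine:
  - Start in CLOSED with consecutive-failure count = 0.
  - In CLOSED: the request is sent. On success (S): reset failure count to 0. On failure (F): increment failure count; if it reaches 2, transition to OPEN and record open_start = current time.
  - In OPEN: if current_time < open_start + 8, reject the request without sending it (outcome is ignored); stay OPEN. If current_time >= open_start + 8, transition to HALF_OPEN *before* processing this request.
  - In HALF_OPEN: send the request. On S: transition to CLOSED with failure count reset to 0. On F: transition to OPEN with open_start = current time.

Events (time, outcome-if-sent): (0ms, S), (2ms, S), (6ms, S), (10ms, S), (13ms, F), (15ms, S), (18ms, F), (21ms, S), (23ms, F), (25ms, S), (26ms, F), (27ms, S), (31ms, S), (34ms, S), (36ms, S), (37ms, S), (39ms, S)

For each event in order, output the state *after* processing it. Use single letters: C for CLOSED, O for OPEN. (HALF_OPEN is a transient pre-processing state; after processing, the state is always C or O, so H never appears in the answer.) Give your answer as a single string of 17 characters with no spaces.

Answer: CCCCCCCCCCCCCCCCC

Derivation:
State after each event:
  event#1 t=0ms outcome=S: state=CLOSED
  event#2 t=2ms outcome=S: state=CLOSED
  event#3 t=6ms outcome=S: state=CLOSED
  event#4 t=10ms outcome=S: state=CLOSED
  event#5 t=13ms outcome=F: state=CLOSED
  event#6 t=15ms outcome=S: state=CLOSED
  event#7 t=18ms outcome=F: state=CLOSED
  event#8 t=21ms outcome=S: state=CLOSED
  event#9 t=23ms outcome=F: state=CLOSED
  event#10 t=25ms outcome=S: state=CLOSED
  event#11 t=26ms outcome=F: state=CLOSED
  event#12 t=27ms outcome=S: state=CLOSED
  event#13 t=31ms outcome=S: state=CLOSED
  event#14 t=34ms outcome=S: state=CLOSED
  event#15 t=36ms outcome=S: state=CLOSED
  event#16 t=37ms outcome=S: state=CLOSED
  event#17 t=39ms outcome=S: state=CLOSED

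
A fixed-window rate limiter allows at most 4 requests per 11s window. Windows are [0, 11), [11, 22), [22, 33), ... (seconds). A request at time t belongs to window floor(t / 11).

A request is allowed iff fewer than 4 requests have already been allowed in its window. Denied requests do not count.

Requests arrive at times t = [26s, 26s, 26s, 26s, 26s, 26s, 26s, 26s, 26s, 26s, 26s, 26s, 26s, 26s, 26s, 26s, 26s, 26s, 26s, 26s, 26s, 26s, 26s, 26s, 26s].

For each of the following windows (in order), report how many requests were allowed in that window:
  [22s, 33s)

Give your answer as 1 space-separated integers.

Answer: 4

Derivation:
Processing requests:
  req#1 t=26s (window 2): ALLOW
  req#2 t=26s (window 2): ALLOW
  req#3 t=26s (window 2): ALLOW
  req#4 t=26s (window 2): ALLOW
  req#5 t=26s (window 2): DENY
  req#6 t=26s (window 2): DENY
  req#7 t=26s (window 2): DENY
  req#8 t=26s (window 2): DENY
  req#9 t=26s (window 2): DENY
  req#10 t=26s (window 2): DENY
  req#11 t=26s (window 2): DENY
  req#12 t=26s (window 2): DENY
  req#13 t=26s (window 2): DENY
  req#14 t=26s (window 2): DENY
  req#15 t=26s (window 2): DENY
  req#16 t=26s (window 2): DENY
  req#17 t=26s (window 2): DENY
  req#18 t=26s (window 2): DENY
  req#19 t=26s (window 2): DENY
  req#20 t=26s (window 2): DENY
  req#21 t=26s (window 2): DENY
  req#22 t=26s (window 2): DENY
  req#23 t=26s (window 2): DENY
  req#24 t=26s (window 2): DENY
  req#25 t=26s (window 2): DENY

Allowed counts by window: 4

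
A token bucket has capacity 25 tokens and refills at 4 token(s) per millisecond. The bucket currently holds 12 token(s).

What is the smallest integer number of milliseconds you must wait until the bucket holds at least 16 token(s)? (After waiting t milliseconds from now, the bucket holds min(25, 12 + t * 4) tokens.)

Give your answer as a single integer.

Answer: 1

Derivation:
Need 12 + t * 4 >= 16, so t >= 4/4.
Smallest integer t = ceil(4/4) = 1.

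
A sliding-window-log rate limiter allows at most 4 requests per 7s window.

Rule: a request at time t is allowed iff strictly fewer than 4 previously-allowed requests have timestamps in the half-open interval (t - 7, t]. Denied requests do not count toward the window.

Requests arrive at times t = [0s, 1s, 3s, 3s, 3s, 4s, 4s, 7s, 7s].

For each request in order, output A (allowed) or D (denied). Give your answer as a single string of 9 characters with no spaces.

Tracking allowed requests in the window:
  req#1 t=0s: ALLOW
  req#2 t=1s: ALLOW
  req#3 t=3s: ALLOW
  req#4 t=3s: ALLOW
  req#5 t=3s: DENY
  req#6 t=4s: DENY
  req#7 t=4s: DENY
  req#8 t=7s: ALLOW
  req#9 t=7s: DENY

Answer: AAAADDDAD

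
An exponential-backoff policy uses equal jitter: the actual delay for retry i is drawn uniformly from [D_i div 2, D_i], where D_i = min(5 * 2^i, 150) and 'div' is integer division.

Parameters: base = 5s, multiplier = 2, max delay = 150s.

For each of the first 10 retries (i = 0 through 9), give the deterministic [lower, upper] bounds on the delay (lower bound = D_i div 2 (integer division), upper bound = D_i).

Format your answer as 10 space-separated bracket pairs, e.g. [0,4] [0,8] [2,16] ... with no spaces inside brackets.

Computing bounds per retry:
  i=0: D_i=min(5*2^0,150)=5, bounds=[2,5]
  i=1: D_i=min(5*2^1,150)=10, bounds=[5,10]
  i=2: D_i=min(5*2^2,150)=20, bounds=[10,20]
  i=3: D_i=min(5*2^3,150)=40, bounds=[20,40]
  i=4: D_i=min(5*2^4,150)=80, bounds=[40,80]
  i=5: D_i=min(5*2^5,150)=150, bounds=[75,150]
  i=6: D_i=min(5*2^6,150)=150, bounds=[75,150]
  i=7: D_i=min(5*2^7,150)=150, bounds=[75,150]
  i=8: D_i=min(5*2^8,150)=150, bounds=[75,150]
  i=9: D_i=min(5*2^9,150)=150, bounds=[75,150]

Answer: [2,5] [5,10] [10,20] [20,40] [40,80] [75,150] [75,150] [75,150] [75,150] [75,150]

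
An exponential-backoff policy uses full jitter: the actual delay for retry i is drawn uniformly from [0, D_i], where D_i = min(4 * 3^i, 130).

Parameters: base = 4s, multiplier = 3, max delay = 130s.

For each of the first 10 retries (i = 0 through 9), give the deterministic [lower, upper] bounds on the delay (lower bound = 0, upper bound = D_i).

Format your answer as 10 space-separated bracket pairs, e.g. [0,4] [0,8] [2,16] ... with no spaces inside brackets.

Answer: [0,4] [0,12] [0,36] [0,108] [0,130] [0,130] [0,130] [0,130] [0,130] [0,130]

Derivation:
Computing bounds per retry:
  i=0: D_i=min(4*3^0,130)=4, bounds=[0,4]
  i=1: D_i=min(4*3^1,130)=12, bounds=[0,12]
  i=2: D_i=min(4*3^2,130)=36, bounds=[0,36]
  i=3: D_i=min(4*3^3,130)=108, bounds=[0,108]
  i=4: D_i=min(4*3^4,130)=130, bounds=[0,130]
  i=5: D_i=min(4*3^5,130)=130, bounds=[0,130]
  i=6: D_i=min(4*3^6,130)=130, bounds=[0,130]
  i=7: D_i=min(4*3^7,130)=130, bounds=[0,130]
  i=8: D_i=min(4*3^8,130)=130, bounds=[0,130]
  i=9: D_i=min(4*3^9,130)=130, bounds=[0,130]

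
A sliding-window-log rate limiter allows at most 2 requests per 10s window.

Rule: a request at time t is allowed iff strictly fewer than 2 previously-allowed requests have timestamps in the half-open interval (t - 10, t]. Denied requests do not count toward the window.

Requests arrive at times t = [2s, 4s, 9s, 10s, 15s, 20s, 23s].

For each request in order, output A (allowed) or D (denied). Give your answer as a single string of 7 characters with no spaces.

Tracking allowed requests in the window:
  req#1 t=2s: ALLOW
  req#2 t=4s: ALLOW
  req#3 t=9s: DENY
  req#4 t=10s: DENY
  req#5 t=15s: ALLOW
  req#6 t=20s: ALLOW
  req#7 t=23s: DENY

Answer: AADDAAD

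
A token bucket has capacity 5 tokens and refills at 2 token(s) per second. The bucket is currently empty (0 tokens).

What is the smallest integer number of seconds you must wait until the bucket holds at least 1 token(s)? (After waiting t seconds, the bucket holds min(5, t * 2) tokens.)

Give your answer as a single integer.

Need t * 2 >= 1, so t >= 1/2.
Smallest integer t = ceil(1/2) = 1.

Answer: 1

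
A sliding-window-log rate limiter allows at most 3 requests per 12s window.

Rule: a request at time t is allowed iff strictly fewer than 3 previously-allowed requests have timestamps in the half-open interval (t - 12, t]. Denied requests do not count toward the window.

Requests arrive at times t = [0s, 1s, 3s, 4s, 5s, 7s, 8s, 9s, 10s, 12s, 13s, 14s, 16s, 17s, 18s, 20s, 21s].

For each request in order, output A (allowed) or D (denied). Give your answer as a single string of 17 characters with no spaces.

Tracking allowed requests in the window:
  req#1 t=0s: ALLOW
  req#2 t=1s: ALLOW
  req#3 t=3s: ALLOW
  req#4 t=4s: DENY
  req#5 t=5s: DENY
  req#6 t=7s: DENY
  req#7 t=8s: DENY
  req#8 t=9s: DENY
  req#9 t=10s: DENY
  req#10 t=12s: ALLOW
  req#11 t=13s: ALLOW
  req#12 t=14s: DENY
  req#13 t=16s: ALLOW
  req#14 t=17s: DENY
  req#15 t=18s: DENY
  req#16 t=20s: DENY
  req#17 t=21s: DENY

Answer: AAADDDDDDAADADDDD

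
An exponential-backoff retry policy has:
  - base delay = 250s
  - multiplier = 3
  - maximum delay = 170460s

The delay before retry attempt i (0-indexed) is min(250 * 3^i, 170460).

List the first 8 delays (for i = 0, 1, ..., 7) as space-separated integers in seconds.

Answer: 250 750 2250 6750 20250 60750 170460 170460

Derivation:
Computing each delay:
  i=0: min(250*3^0, 170460) = 250
  i=1: min(250*3^1, 170460) = 750
  i=2: min(250*3^2, 170460) = 2250
  i=3: min(250*3^3, 170460) = 6750
  i=4: min(250*3^4, 170460) = 20250
  i=5: min(250*3^5, 170460) = 60750
  i=6: min(250*3^6, 170460) = 170460
  i=7: min(250*3^7, 170460) = 170460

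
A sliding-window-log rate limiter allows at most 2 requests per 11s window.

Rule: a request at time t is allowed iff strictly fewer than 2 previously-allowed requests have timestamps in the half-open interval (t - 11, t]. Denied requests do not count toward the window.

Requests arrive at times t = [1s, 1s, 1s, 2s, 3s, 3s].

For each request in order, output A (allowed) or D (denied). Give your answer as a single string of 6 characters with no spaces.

Tracking allowed requests in the window:
  req#1 t=1s: ALLOW
  req#2 t=1s: ALLOW
  req#3 t=1s: DENY
  req#4 t=2s: DENY
  req#5 t=3s: DENY
  req#6 t=3s: DENY

Answer: AADDDD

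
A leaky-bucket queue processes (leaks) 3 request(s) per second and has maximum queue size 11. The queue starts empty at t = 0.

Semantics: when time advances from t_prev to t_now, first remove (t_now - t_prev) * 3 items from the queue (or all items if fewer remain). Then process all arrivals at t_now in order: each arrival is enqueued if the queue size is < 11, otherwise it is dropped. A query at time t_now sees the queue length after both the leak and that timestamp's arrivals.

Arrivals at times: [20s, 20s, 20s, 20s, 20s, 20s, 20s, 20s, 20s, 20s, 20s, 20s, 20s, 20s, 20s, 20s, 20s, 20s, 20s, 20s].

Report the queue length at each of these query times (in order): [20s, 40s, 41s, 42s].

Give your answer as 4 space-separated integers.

Queue lengths at query times:
  query t=20s: backlog = 11
  query t=40s: backlog = 0
  query t=41s: backlog = 0
  query t=42s: backlog = 0

Answer: 11 0 0 0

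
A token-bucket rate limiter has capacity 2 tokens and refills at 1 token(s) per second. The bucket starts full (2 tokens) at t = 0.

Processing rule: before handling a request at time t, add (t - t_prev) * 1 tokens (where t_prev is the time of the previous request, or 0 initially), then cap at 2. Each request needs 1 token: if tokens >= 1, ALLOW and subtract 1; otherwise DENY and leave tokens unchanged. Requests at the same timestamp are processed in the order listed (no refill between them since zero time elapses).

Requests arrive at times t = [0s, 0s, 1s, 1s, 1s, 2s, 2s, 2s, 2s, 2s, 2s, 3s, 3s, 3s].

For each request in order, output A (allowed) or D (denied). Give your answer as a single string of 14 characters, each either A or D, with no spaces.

Simulating step by step:
  req#1 t=0s: ALLOW
  req#2 t=0s: ALLOW
  req#3 t=1s: ALLOW
  req#4 t=1s: DENY
  req#5 t=1s: DENY
  req#6 t=2s: ALLOW
  req#7 t=2s: DENY
  req#8 t=2s: DENY
  req#9 t=2s: DENY
  req#10 t=2s: DENY
  req#11 t=2s: DENY
  req#12 t=3s: ALLOW
  req#13 t=3s: DENY
  req#14 t=3s: DENY

Answer: AAADDADDDDDADD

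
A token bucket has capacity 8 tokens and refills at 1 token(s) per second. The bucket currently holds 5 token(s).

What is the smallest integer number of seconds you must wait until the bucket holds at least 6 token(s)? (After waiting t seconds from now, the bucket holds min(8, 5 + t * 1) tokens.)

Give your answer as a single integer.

Answer: 1

Derivation:
Need 5 + t * 1 >= 6, so t >= 1/1.
Smallest integer t = ceil(1/1) = 1.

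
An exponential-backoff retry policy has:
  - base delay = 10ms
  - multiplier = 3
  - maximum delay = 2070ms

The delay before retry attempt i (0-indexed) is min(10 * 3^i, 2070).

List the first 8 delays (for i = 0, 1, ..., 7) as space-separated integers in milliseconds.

Answer: 10 30 90 270 810 2070 2070 2070

Derivation:
Computing each delay:
  i=0: min(10*3^0, 2070) = 10
  i=1: min(10*3^1, 2070) = 30
  i=2: min(10*3^2, 2070) = 90
  i=3: min(10*3^3, 2070) = 270
  i=4: min(10*3^4, 2070) = 810
  i=5: min(10*3^5, 2070) = 2070
  i=6: min(10*3^6, 2070) = 2070
  i=7: min(10*3^7, 2070) = 2070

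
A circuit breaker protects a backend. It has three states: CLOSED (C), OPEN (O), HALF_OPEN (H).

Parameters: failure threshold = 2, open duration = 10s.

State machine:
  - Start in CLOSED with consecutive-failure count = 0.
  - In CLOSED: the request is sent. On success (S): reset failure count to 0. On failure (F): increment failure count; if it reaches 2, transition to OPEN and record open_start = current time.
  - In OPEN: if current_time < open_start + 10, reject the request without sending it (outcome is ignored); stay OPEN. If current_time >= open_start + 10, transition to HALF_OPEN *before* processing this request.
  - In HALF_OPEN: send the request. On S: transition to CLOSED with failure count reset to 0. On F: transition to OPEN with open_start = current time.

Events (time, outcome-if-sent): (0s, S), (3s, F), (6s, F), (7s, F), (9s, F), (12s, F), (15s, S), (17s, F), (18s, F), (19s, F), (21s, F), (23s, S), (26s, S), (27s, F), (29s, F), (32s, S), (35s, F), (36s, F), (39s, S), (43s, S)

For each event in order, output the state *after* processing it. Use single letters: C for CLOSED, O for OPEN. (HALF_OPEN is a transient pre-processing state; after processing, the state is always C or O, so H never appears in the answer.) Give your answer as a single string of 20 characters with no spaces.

State after each event:
  event#1 t=0s outcome=S: state=CLOSED
  event#2 t=3s outcome=F: state=CLOSED
  event#3 t=6s outcome=F: state=OPEN
  event#4 t=7s outcome=F: state=OPEN
  event#5 t=9s outcome=F: state=OPEN
  event#6 t=12s outcome=F: state=OPEN
  event#7 t=15s outcome=S: state=OPEN
  event#8 t=17s outcome=F: state=OPEN
  event#9 t=18s outcome=F: state=OPEN
  event#10 t=19s outcome=F: state=OPEN
  event#11 t=21s outcome=F: state=OPEN
  event#12 t=23s outcome=S: state=OPEN
  event#13 t=26s outcome=S: state=OPEN
  event#14 t=27s outcome=F: state=OPEN
  event#15 t=29s outcome=F: state=OPEN
  event#16 t=32s outcome=S: state=OPEN
  event#17 t=35s outcome=F: state=OPEN
  event#18 t=36s outcome=F: state=OPEN
  event#19 t=39s outcome=S: state=CLOSED
  event#20 t=43s outcome=S: state=CLOSED

Answer: CCOOOOOOOOOOOOOOOOCC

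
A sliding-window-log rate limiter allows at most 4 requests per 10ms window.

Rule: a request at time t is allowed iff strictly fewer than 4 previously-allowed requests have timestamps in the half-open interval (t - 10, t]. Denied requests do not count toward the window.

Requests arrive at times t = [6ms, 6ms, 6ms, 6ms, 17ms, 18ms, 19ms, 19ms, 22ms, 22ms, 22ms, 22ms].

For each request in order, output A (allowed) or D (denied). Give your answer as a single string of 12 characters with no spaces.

Answer: AAAAAAAADDDD

Derivation:
Tracking allowed requests in the window:
  req#1 t=6ms: ALLOW
  req#2 t=6ms: ALLOW
  req#3 t=6ms: ALLOW
  req#4 t=6ms: ALLOW
  req#5 t=17ms: ALLOW
  req#6 t=18ms: ALLOW
  req#7 t=19ms: ALLOW
  req#8 t=19ms: ALLOW
  req#9 t=22ms: DENY
  req#10 t=22ms: DENY
  req#11 t=22ms: DENY
  req#12 t=22ms: DENY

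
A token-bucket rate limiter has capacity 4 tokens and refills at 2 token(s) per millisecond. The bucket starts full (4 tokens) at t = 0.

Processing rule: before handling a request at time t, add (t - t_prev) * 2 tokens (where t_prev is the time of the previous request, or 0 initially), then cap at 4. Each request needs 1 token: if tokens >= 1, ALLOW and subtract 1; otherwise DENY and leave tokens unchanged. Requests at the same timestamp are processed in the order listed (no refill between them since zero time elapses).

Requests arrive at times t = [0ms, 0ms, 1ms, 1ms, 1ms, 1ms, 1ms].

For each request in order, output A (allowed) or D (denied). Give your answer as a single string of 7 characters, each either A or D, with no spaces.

Answer: AAAAAAD

Derivation:
Simulating step by step:
  req#1 t=0ms: ALLOW
  req#2 t=0ms: ALLOW
  req#3 t=1ms: ALLOW
  req#4 t=1ms: ALLOW
  req#5 t=1ms: ALLOW
  req#6 t=1ms: ALLOW
  req#7 t=1ms: DENY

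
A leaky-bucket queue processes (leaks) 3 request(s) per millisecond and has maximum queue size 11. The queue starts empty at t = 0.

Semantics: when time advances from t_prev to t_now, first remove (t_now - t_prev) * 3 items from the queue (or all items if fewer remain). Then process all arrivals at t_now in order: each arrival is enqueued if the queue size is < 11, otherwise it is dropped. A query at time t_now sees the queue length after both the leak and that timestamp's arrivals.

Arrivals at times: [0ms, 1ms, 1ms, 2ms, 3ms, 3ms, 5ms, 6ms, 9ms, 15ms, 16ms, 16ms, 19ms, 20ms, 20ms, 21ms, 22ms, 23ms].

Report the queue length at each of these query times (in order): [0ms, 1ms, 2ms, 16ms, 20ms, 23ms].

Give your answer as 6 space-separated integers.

Answer: 1 2 1 2 2 1

Derivation:
Queue lengths at query times:
  query t=0ms: backlog = 1
  query t=1ms: backlog = 2
  query t=2ms: backlog = 1
  query t=16ms: backlog = 2
  query t=20ms: backlog = 2
  query t=23ms: backlog = 1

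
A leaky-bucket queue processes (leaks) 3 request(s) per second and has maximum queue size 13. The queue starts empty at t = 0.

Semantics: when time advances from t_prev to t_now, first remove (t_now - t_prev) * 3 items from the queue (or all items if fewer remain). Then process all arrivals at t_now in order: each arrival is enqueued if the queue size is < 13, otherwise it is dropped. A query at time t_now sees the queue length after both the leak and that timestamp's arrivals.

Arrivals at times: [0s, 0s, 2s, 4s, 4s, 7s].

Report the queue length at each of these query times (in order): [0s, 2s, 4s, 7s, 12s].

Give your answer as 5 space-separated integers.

Answer: 2 1 2 1 0

Derivation:
Queue lengths at query times:
  query t=0s: backlog = 2
  query t=2s: backlog = 1
  query t=4s: backlog = 2
  query t=7s: backlog = 1
  query t=12s: backlog = 0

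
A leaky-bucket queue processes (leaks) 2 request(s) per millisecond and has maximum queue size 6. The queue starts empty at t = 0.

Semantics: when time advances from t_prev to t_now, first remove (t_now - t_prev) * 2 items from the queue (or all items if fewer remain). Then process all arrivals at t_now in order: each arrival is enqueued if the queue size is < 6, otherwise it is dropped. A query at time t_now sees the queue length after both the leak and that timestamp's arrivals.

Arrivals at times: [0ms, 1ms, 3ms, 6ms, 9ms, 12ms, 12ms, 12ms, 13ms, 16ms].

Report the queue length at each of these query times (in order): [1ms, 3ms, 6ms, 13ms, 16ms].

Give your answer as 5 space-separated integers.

Answer: 1 1 1 2 1

Derivation:
Queue lengths at query times:
  query t=1ms: backlog = 1
  query t=3ms: backlog = 1
  query t=6ms: backlog = 1
  query t=13ms: backlog = 2
  query t=16ms: backlog = 1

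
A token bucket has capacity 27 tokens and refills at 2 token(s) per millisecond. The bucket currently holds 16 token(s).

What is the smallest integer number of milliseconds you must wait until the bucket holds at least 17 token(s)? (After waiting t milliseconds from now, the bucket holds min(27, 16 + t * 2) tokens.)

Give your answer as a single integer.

Answer: 1

Derivation:
Need 16 + t * 2 >= 17, so t >= 1/2.
Smallest integer t = ceil(1/2) = 1.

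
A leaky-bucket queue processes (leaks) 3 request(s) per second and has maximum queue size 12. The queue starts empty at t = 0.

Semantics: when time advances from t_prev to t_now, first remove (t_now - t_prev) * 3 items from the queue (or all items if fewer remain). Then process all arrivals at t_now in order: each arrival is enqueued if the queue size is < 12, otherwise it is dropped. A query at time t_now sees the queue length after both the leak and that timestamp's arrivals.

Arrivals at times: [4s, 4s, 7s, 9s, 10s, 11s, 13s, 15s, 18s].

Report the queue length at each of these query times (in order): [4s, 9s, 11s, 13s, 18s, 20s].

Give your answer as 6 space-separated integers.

Answer: 2 1 1 1 1 0

Derivation:
Queue lengths at query times:
  query t=4s: backlog = 2
  query t=9s: backlog = 1
  query t=11s: backlog = 1
  query t=13s: backlog = 1
  query t=18s: backlog = 1
  query t=20s: backlog = 0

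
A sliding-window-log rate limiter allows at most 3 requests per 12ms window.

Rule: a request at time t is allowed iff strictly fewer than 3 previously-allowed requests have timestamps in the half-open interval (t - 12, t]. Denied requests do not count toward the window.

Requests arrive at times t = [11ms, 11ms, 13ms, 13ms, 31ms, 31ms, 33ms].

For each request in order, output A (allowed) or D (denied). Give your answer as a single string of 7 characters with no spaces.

Tracking allowed requests in the window:
  req#1 t=11ms: ALLOW
  req#2 t=11ms: ALLOW
  req#3 t=13ms: ALLOW
  req#4 t=13ms: DENY
  req#5 t=31ms: ALLOW
  req#6 t=31ms: ALLOW
  req#7 t=33ms: ALLOW

Answer: AAADAAA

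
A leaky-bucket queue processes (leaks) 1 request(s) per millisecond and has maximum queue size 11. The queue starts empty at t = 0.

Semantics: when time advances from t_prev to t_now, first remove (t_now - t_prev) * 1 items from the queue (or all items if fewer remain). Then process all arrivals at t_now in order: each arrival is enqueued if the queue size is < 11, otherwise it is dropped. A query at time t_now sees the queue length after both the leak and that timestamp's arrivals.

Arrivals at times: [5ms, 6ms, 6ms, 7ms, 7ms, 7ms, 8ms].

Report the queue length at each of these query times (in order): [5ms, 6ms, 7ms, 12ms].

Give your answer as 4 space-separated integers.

Queue lengths at query times:
  query t=5ms: backlog = 1
  query t=6ms: backlog = 2
  query t=7ms: backlog = 4
  query t=12ms: backlog = 0

Answer: 1 2 4 0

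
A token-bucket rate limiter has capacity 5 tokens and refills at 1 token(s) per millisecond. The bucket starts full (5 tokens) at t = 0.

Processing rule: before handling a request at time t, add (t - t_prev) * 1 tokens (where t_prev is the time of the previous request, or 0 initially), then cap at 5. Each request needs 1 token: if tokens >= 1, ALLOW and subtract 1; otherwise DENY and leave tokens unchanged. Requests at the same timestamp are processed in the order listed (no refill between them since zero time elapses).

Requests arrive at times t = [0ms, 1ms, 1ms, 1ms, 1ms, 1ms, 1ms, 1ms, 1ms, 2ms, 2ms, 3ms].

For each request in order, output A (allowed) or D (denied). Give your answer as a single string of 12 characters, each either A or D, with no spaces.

Simulating step by step:
  req#1 t=0ms: ALLOW
  req#2 t=1ms: ALLOW
  req#3 t=1ms: ALLOW
  req#4 t=1ms: ALLOW
  req#5 t=1ms: ALLOW
  req#6 t=1ms: ALLOW
  req#7 t=1ms: DENY
  req#8 t=1ms: DENY
  req#9 t=1ms: DENY
  req#10 t=2ms: ALLOW
  req#11 t=2ms: DENY
  req#12 t=3ms: ALLOW

Answer: AAAAAADDDADA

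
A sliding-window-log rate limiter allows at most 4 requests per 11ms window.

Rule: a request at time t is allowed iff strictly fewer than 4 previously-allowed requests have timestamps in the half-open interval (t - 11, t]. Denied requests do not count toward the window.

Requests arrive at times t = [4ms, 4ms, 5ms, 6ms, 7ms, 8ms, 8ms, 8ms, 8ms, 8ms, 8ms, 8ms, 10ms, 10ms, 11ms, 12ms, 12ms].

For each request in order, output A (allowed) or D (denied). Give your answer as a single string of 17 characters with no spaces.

Tracking allowed requests in the window:
  req#1 t=4ms: ALLOW
  req#2 t=4ms: ALLOW
  req#3 t=5ms: ALLOW
  req#4 t=6ms: ALLOW
  req#5 t=7ms: DENY
  req#6 t=8ms: DENY
  req#7 t=8ms: DENY
  req#8 t=8ms: DENY
  req#9 t=8ms: DENY
  req#10 t=8ms: DENY
  req#11 t=8ms: DENY
  req#12 t=8ms: DENY
  req#13 t=10ms: DENY
  req#14 t=10ms: DENY
  req#15 t=11ms: DENY
  req#16 t=12ms: DENY
  req#17 t=12ms: DENY

Answer: AAAADDDDDDDDDDDDD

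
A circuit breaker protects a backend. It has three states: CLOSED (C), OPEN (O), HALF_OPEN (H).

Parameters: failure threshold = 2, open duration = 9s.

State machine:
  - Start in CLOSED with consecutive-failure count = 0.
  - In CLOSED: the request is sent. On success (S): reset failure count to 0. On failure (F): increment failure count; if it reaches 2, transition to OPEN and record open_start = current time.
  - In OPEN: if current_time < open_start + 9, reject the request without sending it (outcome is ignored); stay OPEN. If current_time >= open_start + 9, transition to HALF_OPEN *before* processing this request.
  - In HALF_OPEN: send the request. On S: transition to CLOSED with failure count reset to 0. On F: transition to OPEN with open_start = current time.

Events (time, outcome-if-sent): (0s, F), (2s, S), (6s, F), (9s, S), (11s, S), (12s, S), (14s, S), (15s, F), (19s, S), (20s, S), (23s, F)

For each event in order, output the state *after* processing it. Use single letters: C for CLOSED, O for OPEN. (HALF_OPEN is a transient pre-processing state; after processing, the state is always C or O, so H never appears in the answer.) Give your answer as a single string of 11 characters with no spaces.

State after each event:
  event#1 t=0s outcome=F: state=CLOSED
  event#2 t=2s outcome=S: state=CLOSED
  event#3 t=6s outcome=F: state=CLOSED
  event#4 t=9s outcome=S: state=CLOSED
  event#5 t=11s outcome=S: state=CLOSED
  event#6 t=12s outcome=S: state=CLOSED
  event#7 t=14s outcome=S: state=CLOSED
  event#8 t=15s outcome=F: state=CLOSED
  event#9 t=19s outcome=S: state=CLOSED
  event#10 t=20s outcome=S: state=CLOSED
  event#11 t=23s outcome=F: state=CLOSED

Answer: CCCCCCCCCCC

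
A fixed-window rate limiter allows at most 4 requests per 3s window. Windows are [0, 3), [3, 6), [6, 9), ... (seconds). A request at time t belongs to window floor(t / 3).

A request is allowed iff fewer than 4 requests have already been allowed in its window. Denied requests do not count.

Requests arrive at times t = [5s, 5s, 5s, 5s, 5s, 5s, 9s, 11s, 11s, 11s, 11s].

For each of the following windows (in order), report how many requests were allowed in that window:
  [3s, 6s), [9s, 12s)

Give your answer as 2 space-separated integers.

Processing requests:
  req#1 t=5s (window 1): ALLOW
  req#2 t=5s (window 1): ALLOW
  req#3 t=5s (window 1): ALLOW
  req#4 t=5s (window 1): ALLOW
  req#5 t=5s (window 1): DENY
  req#6 t=5s (window 1): DENY
  req#7 t=9s (window 3): ALLOW
  req#8 t=11s (window 3): ALLOW
  req#9 t=11s (window 3): ALLOW
  req#10 t=11s (window 3): ALLOW
  req#11 t=11s (window 3): DENY

Allowed counts by window: 4 4

Answer: 4 4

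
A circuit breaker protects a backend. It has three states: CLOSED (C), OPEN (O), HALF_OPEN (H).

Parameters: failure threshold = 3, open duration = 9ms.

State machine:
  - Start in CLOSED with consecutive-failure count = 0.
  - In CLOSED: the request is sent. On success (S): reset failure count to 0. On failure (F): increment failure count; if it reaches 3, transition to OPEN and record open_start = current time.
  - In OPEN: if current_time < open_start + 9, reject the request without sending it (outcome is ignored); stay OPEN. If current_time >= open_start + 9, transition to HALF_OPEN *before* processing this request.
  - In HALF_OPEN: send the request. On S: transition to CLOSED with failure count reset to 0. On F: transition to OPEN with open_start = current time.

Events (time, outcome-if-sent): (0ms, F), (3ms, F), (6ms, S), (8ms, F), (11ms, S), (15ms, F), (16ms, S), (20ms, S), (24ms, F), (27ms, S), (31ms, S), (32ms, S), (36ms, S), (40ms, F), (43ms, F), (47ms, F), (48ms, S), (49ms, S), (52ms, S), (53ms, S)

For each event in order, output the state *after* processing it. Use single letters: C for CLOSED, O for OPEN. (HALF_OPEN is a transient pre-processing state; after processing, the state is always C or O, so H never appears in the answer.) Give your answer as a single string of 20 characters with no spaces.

State after each event:
  event#1 t=0ms outcome=F: state=CLOSED
  event#2 t=3ms outcome=F: state=CLOSED
  event#3 t=6ms outcome=S: state=CLOSED
  event#4 t=8ms outcome=F: state=CLOSED
  event#5 t=11ms outcome=S: state=CLOSED
  event#6 t=15ms outcome=F: state=CLOSED
  event#7 t=16ms outcome=S: state=CLOSED
  event#8 t=20ms outcome=S: state=CLOSED
  event#9 t=24ms outcome=F: state=CLOSED
  event#10 t=27ms outcome=S: state=CLOSED
  event#11 t=31ms outcome=S: state=CLOSED
  event#12 t=32ms outcome=S: state=CLOSED
  event#13 t=36ms outcome=S: state=CLOSED
  event#14 t=40ms outcome=F: state=CLOSED
  event#15 t=43ms outcome=F: state=CLOSED
  event#16 t=47ms outcome=F: state=OPEN
  event#17 t=48ms outcome=S: state=OPEN
  event#18 t=49ms outcome=S: state=OPEN
  event#19 t=52ms outcome=S: state=OPEN
  event#20 t=53ms outcome=S: state=OPEN

Answer: CCCCCCCCCCCCCCCOOOOO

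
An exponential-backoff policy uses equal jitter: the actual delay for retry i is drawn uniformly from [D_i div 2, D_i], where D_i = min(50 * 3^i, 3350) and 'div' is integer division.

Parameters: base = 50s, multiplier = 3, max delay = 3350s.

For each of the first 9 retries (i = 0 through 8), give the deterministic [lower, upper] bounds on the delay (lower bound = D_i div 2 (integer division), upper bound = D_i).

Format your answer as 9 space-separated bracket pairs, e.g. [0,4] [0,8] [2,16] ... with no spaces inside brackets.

Answer: [25,50] [75,150] [225,450] [675,1350] [1675,3350] [1675,3350] [1675,3350] [1675,3350] [1675,3350]

Derivation:
Computing bounds per retry:
  i=0: D_i=min(50*3^0,3350)=50, bounds=[25,50]
  i=1: D_i=min(50*3^1,3350)=150, bounds=[75,150]
  i=2: D_i=min(50*3^2,3350)=450, bounds=[225,450]
  i=3: D_i=min(50*3^3,3350)=1350, bounds=[675,1350]
  i=4: D_i=min(50*3^4,3350)=3350, bounds=[1675,3350]
  i=5: D_i=min(50*3^5,3350)=3350, bounds=[1675,3350]
  i=6: D_i=min(50*3^6,3350)=3350, bounds=[1675,3350]
  i=7: D_i=min(50*3^7,3350)=3350, bounds=[1675,3350]
  i=8: D_i=min(50*3^8,3350)=3350, bounds=[1675,3350]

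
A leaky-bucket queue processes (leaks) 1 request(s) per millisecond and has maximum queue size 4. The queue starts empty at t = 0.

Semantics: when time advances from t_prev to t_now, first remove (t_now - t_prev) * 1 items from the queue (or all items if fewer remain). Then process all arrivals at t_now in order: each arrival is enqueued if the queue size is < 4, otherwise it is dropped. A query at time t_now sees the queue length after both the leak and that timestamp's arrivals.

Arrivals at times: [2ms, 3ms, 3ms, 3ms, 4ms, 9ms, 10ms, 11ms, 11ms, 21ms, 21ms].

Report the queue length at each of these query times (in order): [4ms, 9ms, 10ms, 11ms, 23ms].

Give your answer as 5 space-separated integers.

Queue lengths at query times:
  query t=4ms: backlog = 3
  query t=9ms: backlog = 1
  query t=10ms: backlog = 1
  query t=11ms: backlog = 2
  query t=23ms: backlog = 0

Answer: 3 1 1 2 0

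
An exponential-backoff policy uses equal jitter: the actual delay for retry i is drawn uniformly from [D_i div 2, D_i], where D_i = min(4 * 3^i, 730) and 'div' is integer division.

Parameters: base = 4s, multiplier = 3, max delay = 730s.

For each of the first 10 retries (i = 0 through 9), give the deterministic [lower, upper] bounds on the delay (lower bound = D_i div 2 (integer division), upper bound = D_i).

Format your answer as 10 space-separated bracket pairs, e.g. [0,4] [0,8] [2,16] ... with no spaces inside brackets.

Computing bounds per retry:
  i=0: D_i=min(4*3^0,730)=4, bounds=[2,4]
  i=1: D_i=min(4*3^1,730)=12, bounds=[6,12]
  i=2: D_i=min(4*3^2,730)=36, bounds=[18,36]
  i=3: D_i=min(4*3^3,730)=108, bounds=[54,108]
  i=4: D_i=min(4*3^4,730)=324, bounds=[162,324]
  i=5: D_i=min(4*3^5,730)=730, bounds=[365,730]
  i=6: D_i=min(4*3^6,730)=730, bounds=[365,730]
  i=7: D_i=min(4*3^7,730)=730, bounds=[365,730]
  i=8: D_i=min(4*3^8,730)=730, bounds=[365,730]
  i=9: D_i=min(4*3^9,730)=730, bounds=[365,730]

Answer: [2,4] [6,12] [18,36] [54,108] [162,324] [365,730] [365,730] [365,730] [365,730] [365,730]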